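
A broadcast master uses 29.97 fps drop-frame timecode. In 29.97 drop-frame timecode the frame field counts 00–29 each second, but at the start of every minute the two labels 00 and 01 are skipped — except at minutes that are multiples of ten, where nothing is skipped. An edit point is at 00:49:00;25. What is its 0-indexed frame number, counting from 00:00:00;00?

88135

Complete 10-minute blocks: 4, each 17982 frames → 71928.
Remaining 9 whole minutes in the current block: 1800 + 8 × 1798 = 16184 frames.
Within the current minute: 0 × 30 + 25 − 2 = 23 (labels ;00/;01 skipped at this minute). Total = 71928 + 16184 + 23 = 88135.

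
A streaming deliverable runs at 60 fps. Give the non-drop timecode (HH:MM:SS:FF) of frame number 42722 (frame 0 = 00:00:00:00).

42722 ÷ 60 = 712 full seconds, remainder 2 frames.
712 s = 0 h 11 min 52 s.
Timecode: 00:11:52:02.

00:11:52:02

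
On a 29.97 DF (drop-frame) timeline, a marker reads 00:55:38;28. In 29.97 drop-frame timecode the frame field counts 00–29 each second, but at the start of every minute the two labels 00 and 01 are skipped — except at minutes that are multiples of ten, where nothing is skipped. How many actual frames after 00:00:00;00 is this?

Complete 10-minute blocks: 5, each 17982 frames → 89910.
Remaining 5 whole minutes in the current block: 1800 + 4 × 1798 = 8992 frames.
Within the current minute: 38 × 30 + 28 − 2 = 1166 (labels ;00/;01 skipped at this minute). Total = 89910 + 8992 + 1166 = 100068.

100068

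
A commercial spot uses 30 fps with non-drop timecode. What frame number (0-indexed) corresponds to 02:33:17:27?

Total seconds to the label: (2 × 3600 + 33 × 60 + 17) = 9197.
Frame index = 9197 × 30 + 27 = 275937.

275937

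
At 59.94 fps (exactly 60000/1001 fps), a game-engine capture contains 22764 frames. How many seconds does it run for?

379.7794 seconds

Running time = 22764 / (60000/1001) = 379.7794 s.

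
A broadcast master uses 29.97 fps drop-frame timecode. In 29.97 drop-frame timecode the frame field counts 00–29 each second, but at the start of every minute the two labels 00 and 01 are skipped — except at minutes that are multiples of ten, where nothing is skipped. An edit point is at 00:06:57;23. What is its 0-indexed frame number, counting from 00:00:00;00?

12521

As if non-drop at 30 labels/s: (0 × 3600 + 6 × 60 + 57) × 30 + 23 = 12533.
Minute boundaries passed: 6; those not divisible by 10: 6 − 0 = 6; dropped labels = 2 × 6 = 12.
Actual frame index = 12533 − 12 = 12521.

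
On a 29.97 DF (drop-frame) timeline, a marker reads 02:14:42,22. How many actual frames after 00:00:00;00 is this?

242240

As if non-drop at 30 labels/s: (2 × 3600 + 14 × 60 + 42) × 30 + 22 = 242482.
Minute boundaries passed: 134; those not divisible by 10: 134 − 13 = 121; dropped labels = 2 × 121 = 242.
Actual frame index = 242482 − 242 = 242240.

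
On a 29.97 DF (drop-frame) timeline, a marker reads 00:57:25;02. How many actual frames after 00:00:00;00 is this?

As if non-drop at 30 labels/s: (0 × 3600 + 57 × 60 + 25) × 30 + 2 = 103352.
Minute boundaries passed: 57; those not divisible by 10: 57 − 5 = 52; dropped labels = 2 × 52 = 104.
Actual frame index = 103352 − 104 = 103248.

103248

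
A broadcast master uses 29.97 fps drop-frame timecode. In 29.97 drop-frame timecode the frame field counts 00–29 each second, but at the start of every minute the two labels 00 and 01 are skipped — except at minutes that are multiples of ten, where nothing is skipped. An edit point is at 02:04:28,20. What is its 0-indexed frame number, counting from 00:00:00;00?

Complete 10-minute blocks: 12, each 17982 frames → 215784.
Remaining 4 whole minutes in the current block: 1800 + 3 × 1798 = 7194 frames.
Within the current minute: 28 × 30 + 20 − 2 = 858 (labels ;00/;01 skipped at this minute). Total = 215784 + 7194 + 858 = 223836.

223836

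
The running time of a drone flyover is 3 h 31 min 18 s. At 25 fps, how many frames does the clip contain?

3 h 31 min 18 s = 12678 s.
Frames = 12678 × 25 = 316950.

316950 frames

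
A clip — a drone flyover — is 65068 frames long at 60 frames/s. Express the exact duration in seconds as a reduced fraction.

16267/15 seconds

Running time = 65068 ÷ (60) = 65068 × 1/60 = 16267/15 s.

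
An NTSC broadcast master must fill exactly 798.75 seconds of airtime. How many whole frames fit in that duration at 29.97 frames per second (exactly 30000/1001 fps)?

23938 frames

Frames = 798.75 × 30000/1001 = 23962500/1001 ≈ 23938.5614.
Complete frames: 23938.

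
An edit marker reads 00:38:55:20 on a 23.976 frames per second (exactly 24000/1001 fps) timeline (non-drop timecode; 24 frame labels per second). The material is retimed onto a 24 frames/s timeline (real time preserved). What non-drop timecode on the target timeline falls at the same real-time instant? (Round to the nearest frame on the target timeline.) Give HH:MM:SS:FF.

Source frame index: (0×3600 + 38×60 + 55) × 24 + 20 = 56060.
Real time: 56060 / (24000/1001) = 2805803/1200 s.
Target frame: (2805803/1200) × (24) = 2805803/50 ≈ 56116.060 → 56116.
At 24 labels/s: frame 56116 → 00:38:58:04.

00:38:58:04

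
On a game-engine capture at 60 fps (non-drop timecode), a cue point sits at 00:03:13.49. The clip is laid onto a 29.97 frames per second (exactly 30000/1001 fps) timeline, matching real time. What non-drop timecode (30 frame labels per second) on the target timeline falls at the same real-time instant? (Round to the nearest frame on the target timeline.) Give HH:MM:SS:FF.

Source frame index: (0×3600 + 3×60 + 13) × 60 + 49 = 11629.
Real time: 11629 / (60) = 11629/60 s.
Target frame: (11629/60) × (30000/1001) = 5814500/1001 ≈ 5808.691 → 5809.
At 30 labels/s: frame 5809 → 00:03:13:19.

00:03:13:19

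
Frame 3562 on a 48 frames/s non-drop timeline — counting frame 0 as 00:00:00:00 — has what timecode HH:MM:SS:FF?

00:01:14:10

3562 ÷ 48 = 74 full seconds, remainder 10 frames.
74 s = 0 h 1 min 14 s.
Timecode: 00:01:14:10.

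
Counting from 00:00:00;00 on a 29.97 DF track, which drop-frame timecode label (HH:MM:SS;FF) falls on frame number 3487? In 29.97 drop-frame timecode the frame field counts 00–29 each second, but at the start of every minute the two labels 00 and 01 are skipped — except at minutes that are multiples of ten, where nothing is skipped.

Ten DF minutes hold 17982 frames, so frame 3487 lies in block 0 (frames 0–17981) with 3487 frames into that block.
The block's first minute is 1800 frames and the rest 1798 each; 3487 frames reaches minute 1, so 0 × 18 + 1 × 2 = 2 labels have been skipped so far.
Adding those back, label number 3487 + 2 = 3489 at 30 labels/s is 116 s + 9 f = 0 h 1 min 56 s frame 9, i.e. 00:01:56;09.

00:01:56;09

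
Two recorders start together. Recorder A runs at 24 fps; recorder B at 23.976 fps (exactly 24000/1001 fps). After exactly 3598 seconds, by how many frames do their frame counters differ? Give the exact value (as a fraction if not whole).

A emits 24 × 3598 = 86352 frames; B emits 24000/1001 × 3598 = 12336000/143.
Difference = 12336/143 frames (≈ 86.2657); B is behind A.

12336/143 frames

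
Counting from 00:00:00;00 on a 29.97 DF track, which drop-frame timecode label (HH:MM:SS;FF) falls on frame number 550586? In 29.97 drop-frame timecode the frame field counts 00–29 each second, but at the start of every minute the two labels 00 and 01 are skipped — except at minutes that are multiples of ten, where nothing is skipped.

05:06:11;08

Ten DF minutes hold 17982 frames, so frame 550586 lies in block 30 (frames 539460–557441) with 11126 frames into that block.
The block's first minute is 1800 frames and the rest 1798 each; 11126 frames reaches minute 6, so 30 × 18 + 6 × 2 = 552 labels have been skipped so far.
Adding those back, label number 550586 + 552 = 551138 at 30 labels/s is 18371 s + 8 f = 5 h 6 min 11 s frame 8, i.e. 05:06:11;08.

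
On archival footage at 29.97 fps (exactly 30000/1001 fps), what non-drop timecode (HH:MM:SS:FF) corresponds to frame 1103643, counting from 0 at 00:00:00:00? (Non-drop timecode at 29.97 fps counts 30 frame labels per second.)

1103643 ÷ 30 = 36788 full seconds, remainder 3 frames.
36788 s = 10 h 13 min 8 s.
Timecode: 10:13:08:03.

10:13:08:03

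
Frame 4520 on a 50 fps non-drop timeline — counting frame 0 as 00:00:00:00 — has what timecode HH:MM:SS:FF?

4520 ÷ 50 = 90 full seconds, remainder 20 frames.
90 s = 0 h 1 min 30 s.
Timecode: 00:01:30:20.

00:01:30:20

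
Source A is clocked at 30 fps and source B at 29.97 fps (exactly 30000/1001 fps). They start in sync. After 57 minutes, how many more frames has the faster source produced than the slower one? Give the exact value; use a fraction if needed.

57 min = 3420 s.
A emits 30 × 3420 = 102600 frames; B emits 30000/1001 × 3420 = 102600000/1001.
Difference = 102600/1001 frames (≈ 102.4975); B is behind A.

102600/1001 frames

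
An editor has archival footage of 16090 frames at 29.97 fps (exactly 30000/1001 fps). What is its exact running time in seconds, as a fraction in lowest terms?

Running time = 16090 ÷ (30000/1001) = 16090 × 1001/30000 = 1610609/3000 s.

1610609/3000 seconds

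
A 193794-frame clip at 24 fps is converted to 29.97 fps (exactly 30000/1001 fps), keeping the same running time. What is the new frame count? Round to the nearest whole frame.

Frames at target rate = 193794 × (30000/1001) / (24) = 242242500/1001 ≈ 242000.500.
Nearest whole frame: 242000.

242000 frames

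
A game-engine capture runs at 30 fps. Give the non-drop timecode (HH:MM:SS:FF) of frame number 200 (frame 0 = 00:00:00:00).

00:00:06:20

200 ÷ 30 = 6 full seconds, remainder 20 frames.
6 s = 0 h 0 min 6 s.
Timecode: 00:00:06:20.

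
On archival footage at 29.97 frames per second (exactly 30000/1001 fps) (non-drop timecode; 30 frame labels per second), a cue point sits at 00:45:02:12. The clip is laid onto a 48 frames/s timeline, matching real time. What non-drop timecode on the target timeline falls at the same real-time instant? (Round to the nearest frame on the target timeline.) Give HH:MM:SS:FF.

00:45:05:05

Source frame index: (0×3600 + 45×60 + 2) × 30 + 12 = 81072.
Real time: 81072 / (30000/1001) = 1690689/625 s.
Target frame: (1690689/625) × (48) = 81153072/625 ≈ 129844.915 → 129845.
At 48 labels/s: frame 129845 → 00:45:05:05.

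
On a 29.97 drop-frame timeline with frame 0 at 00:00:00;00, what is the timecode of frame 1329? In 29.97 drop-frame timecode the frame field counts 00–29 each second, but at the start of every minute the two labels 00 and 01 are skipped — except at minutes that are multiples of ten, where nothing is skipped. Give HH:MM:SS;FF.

Each 10-minute DF block holds 10 × 60 × 30 − 9 × 2 = 17982 frames. 1329 ÷ 17982 → 0 full blocks, remainder 1329.
Within the partial block the first minute is 1800 frames and each further minute 1798, so 0 further minute boundaries passed. Total skipped labels = 18 × 0 + 2 × 0 = 0.
Non-drop label index = 1329 + 0 = 1329; at 30 labels/s that is 00:00:44:09, i.e. DF 00:00:44;09.

00:00:44;09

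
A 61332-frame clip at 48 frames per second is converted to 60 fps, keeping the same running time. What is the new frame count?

Target frames = source frames × (target rate / source rate) = 61332 × (60)/(48) = 61332 × 5/4 = 76665.

76665 frames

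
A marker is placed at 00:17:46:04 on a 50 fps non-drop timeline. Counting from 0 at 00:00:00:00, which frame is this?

Total seconds to the label: (0 × 3600 + 17 × 60 + 46) = 1066.
Frame index = 1066 × 50 + 4 = 53304.

53304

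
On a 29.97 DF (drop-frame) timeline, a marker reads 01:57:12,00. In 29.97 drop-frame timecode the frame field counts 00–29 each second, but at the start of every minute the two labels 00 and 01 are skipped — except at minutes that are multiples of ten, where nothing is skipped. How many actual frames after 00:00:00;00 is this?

Complete 10-minute blocks: 11, each 17982 frames → 197802.
Remaining 7 whole minutes in the current block: 1800 + 6 × 1798 = 12588 frames.
Within the current minute: 12 × 30 + 0 − 2 = 358 (labels ;00/;01 skipped at this minute). Total = 197802 + 12588 + 358 = 210748.

210748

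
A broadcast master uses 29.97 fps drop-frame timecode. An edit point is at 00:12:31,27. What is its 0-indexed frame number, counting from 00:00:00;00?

Complete 10-minute blocks: 1, each 17982 frames → 17982.
Remaining 2 whole minutes in the current block: 1800 + 1 × 1798 = 3598 frames.
Within the current minute: 31 × 30 + 27 − 2 = 955 (labels ;00/;01 skipped at this minute). Total = 17982 + 3598 + 955 = 22535.

22535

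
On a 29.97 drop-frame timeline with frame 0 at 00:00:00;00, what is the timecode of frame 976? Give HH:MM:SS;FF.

Ten DF minutes hold 17982 frames, so frame 976 lies in block 0 (frames 0–17981) with 976 frames into that block.
The block's first minute is 1800 frames and the rest 1798 each; 976 frames reaches minute 0, so 0 × 18 + 0 × 2 = 0 labels have been skipped so far.
Adding those back, label number 976 + 0 = 976 at 30 labels/s is 32 s + 16 f = 0 h 0 min 32 s frame 16, i.e. 00:00:32;16.

00:00:32;16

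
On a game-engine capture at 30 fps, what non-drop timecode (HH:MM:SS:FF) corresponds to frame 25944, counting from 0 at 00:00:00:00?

00:14:24:24

25944 ÷ 30 = 864 full seconds, remainder 24 frames.
864 s = 0 h 14 min 24 s.
Timecode: 00:14:24:24.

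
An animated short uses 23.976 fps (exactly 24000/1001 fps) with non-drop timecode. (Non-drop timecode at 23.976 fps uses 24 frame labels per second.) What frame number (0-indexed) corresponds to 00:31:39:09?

Total seconds to the label: (0 × 3600 + 31 × 60 + 39) = 1899.
Frame index = 1899 × 24 + 9 = 45585.

frame 45585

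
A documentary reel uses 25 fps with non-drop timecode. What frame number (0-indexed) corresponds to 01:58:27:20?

frame 177695

Total seconds to the label: (1 × 3600 + 58 × 60 + 27) = 7107.
Frame index = 7107 × 25 + 20 = 177695.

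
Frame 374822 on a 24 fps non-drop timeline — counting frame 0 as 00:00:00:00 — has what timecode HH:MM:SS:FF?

374822 ÷ 24 = 15617 full seconds, remainder 14 frames.
15617 s = 4 h 20 min 17 s.
Timecode: 04:20:17:14.

04:20:17:14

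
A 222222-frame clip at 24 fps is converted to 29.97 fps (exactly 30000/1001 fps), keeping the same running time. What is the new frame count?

Target frames = source frames × (target rate / source rate) = 222222 × (30000/1001)/(24) = 222222 × 1250/1001 = 277500.

277500 frames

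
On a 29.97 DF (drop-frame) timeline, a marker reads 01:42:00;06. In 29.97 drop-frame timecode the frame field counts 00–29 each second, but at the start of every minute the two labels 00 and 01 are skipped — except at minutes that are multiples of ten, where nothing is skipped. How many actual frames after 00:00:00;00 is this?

183422

Complete 10-minute blocks: 10, each 17982 frames → 179820.
Remaining 2 whole minutes in the current block: 1800 + 1 × 1798 = 3598 frames.
Within the current minute: 0 × 30 + 6 − 2 = 4 (labels ;00/;01 skipped at this minute). Total = 179820 + 3598 + 4 = 183422.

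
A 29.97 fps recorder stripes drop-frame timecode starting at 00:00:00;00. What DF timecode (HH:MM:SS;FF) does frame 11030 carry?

Ten DF minutes hold 17982 frames, so frame 11030 lies in block 0 (frames 0–17981) with 11030 frames into that block.
The block's first minute is 1800 frames and the rest 1798 each; 11030 frames reaches minute 6, so 0 × 18 + 6 × 2 = 12 labels have been skipped so far.
Adding those back, label number 11030 + 12 = 11042 at 30 labels/s is 368 s + 2 f = 0 h 6 min 8 s frame 2, i.e. 00:06:08;02.

00:06:08;02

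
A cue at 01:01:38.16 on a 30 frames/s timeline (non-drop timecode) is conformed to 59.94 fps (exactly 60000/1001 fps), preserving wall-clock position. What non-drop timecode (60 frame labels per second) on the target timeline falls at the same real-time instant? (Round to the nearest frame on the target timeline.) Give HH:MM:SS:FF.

01:01:34:50

Source frame index: (1×3600 + 1×60 + 38) × 30 + 16 = 110956.
Real time: 110956 / (30) = 55478/15 s.
Target frame: (55478/15) × (60000/1001) = 221912000/1001 ≈ 221690.310 → 221690.
At 60 labels/s: frame 221690 → 01:01:34:50.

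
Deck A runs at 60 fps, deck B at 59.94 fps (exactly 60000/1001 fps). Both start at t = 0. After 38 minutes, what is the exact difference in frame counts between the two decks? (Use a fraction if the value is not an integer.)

38 min = 2280 s.
A emits 60 × 2280 = 136800 frames; B emits 60000/1001 × 2280 = 136800000/1001.
Difference = 136800/1001 frames (≈ 136.6633); B is behind A.

136800/1001 frames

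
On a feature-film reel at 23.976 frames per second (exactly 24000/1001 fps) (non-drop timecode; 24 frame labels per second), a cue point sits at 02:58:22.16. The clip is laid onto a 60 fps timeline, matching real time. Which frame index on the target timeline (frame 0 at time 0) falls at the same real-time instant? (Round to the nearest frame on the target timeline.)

Source frame index: (2×3600 + 58×60 + 22) × 24 + 16 = 256864.
Real time: 256864 / (24000/1001) = 8035027/750 s.
Target frame: (8035027/750) × (60) = 16070054/25 ≈ 642802.160 → 642802.

frame 642802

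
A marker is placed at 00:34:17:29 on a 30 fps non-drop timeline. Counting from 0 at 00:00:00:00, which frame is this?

frame 61739

Total seconds to the label: (0 × 3600 + 34 × 60 + 17) = 2057.
Frame index = 2057 × 30 + 29 = 61739.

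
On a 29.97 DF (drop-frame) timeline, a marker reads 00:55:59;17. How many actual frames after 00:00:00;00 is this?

Complete 10-minute blocks: 5, each 17982 frames → 89910.
Remaining 5 whole minutes in the current block: 1800 + 4 × 1798 = 8992 frames.
Within the current minute: 59 × 30 + 17 − 2 = 1785 (labels ;00/;01 skipped at this minute). Total = 89910 + 8992 + 1785 = 100687.

100687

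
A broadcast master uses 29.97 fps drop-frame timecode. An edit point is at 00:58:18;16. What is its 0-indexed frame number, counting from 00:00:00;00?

104850

Complete 10-minute blocks: 5, each 17982 frames → 89910.
Remaining 8 whole minutes in the current block: 1800 + 7 × 1798 = 14386 frames.
Within the current minute: 18 × 30 + 16 − 2 = 554 (labels ;00/;01 skipped at this minute). Total = 89910 + 14386 + 554 = 104850.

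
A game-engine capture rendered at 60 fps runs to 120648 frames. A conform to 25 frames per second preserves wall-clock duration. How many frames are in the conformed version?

50270 frames

Target frames = source frames × (target rate / source rate) = 120648 × (25)/(60) = 120648 × 5/12 = 50270.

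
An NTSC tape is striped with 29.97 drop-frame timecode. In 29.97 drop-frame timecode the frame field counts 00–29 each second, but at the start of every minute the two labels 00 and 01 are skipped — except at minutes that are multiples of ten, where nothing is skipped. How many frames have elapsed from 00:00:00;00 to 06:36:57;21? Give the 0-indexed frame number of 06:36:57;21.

713817

As if non-drop at 30 labels/s: (6 × 3600 + 36 × 60 + 57) × 30 + 21 = 714531.
Minute boundaries passed: 396; those not divisible by 10: 396 − 39 = 357; dropped labels = 2 × 357 = 714.
Actual frame index = 714531 − 714 = 713817.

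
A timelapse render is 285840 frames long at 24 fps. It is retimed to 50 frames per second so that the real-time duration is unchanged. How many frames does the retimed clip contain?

595500 frames

Target frames = source frames × (target rate / source rate) = 285840 × (50)/(24) = 285840 × 25/12 = 595500.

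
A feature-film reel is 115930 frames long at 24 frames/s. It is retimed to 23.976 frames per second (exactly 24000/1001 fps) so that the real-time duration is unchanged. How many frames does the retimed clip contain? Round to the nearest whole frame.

Frames at target rate = 115930 × (24000/1001) / (24) = 115930000/1001 ≈ 115814.186.
Nearest whole frame: 115814.

115814 frames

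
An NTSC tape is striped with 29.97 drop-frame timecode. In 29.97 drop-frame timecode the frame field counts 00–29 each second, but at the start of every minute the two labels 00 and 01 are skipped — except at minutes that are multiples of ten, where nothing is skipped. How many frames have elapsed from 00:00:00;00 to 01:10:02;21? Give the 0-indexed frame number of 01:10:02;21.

Complete 10-minute blocks: 7, each 17982 frames → 125874.
Remaining 0 whole minutes in the current block: 0 frames.
Within the current minute: 2 × 30 + 21 = 81. Total = 125874 + 0 + 81 = 125955.

125955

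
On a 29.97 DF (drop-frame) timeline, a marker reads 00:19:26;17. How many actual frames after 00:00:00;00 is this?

As if non-drop at 30 labels/s: (0 × 3600 + 19 × 60 + 26) × 30 + 17 = 34997.
Minute boundaries passed: 19; those not divisible by 10: 19 − 1 = 18; dropped labels = 2 × 18 = 36.
Actual frame index = 34997 − 36 = 34961.

34961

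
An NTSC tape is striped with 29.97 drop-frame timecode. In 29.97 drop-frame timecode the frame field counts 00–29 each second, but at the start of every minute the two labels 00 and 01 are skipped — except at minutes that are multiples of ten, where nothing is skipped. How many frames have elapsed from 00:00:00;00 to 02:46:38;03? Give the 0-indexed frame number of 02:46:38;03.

299643

Complete 10-minute blocks: 16, each 17982 frames → 287712.
Remaining 6 whole minutes in the current block: 1800 + 5 × 1798 = 10790 frames.
Within the current minute: 38 × 30 + 3 − 2 = 1141 (labels ;00/;01 skipped at this minute). Total = 287712 + 10790 + 1141 = 299643.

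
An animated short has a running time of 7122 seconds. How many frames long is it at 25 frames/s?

178050 frames

Frames = 7122 × 25 = 178050.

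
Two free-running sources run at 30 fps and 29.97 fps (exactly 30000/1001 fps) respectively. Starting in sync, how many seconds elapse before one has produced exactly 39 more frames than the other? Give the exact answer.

The gap grows by |30000/1001 − 30| = 30/1001 frames per second.
Time for a 39-frame gap: 39 ÷ (30/1001) = 1301.3 s.

1301.3 seconds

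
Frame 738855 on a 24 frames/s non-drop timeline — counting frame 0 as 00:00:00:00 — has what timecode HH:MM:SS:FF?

08:33:05:15

738855 ÷ 24 = 30785 full seconds, remainder 15 frames.
30785 s = 8 h 33 min 5 s.
Timecode: 08:33:05:15.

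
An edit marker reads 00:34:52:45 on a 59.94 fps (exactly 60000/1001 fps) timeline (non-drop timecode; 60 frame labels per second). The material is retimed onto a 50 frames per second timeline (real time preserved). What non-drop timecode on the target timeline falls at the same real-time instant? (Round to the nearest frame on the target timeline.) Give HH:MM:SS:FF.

Source frame index: (0×3600 + 34×60 + 52) × 60 + 45 = 125565.
Real time: 125565 / (60000/1001) = 8379371/4000 s.
Target frame: (8379371/4000) × (50) = 8379371/80 ≈ 104742.137 → 104742.
At 50 labels/s: frame 104742 → 00:34:54:42.

00:34:54:42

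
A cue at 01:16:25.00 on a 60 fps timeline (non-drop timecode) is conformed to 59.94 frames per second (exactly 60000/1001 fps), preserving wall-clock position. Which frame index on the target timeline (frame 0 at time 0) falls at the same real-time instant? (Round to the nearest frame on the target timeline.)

Source frame index: (1×3600 + 16×60 + 25) × 60 + 0 = 275100.
Real time: 275100 / (60) = 4585 s.
Target frame: (4585) × (60000/1001) = 39300000/143 ≈ 274825.175 → 274825.

frame 274825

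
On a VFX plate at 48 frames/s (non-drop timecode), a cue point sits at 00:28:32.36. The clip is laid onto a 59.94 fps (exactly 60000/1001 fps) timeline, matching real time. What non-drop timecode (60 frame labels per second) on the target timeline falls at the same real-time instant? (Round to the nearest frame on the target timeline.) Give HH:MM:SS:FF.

Source frame index: (0×3600 + 28×60 + 32) × 48 + 36 = 82212.
Real time: 82212 / (48) = 6851/4 s.
Target frame: (6851/4) × (60000/1001) = 7905000/77 ≈ 102662.338 → 102662.
At 60 labels/s: frame 102662 → 00:28:31:02.

00:28:31:02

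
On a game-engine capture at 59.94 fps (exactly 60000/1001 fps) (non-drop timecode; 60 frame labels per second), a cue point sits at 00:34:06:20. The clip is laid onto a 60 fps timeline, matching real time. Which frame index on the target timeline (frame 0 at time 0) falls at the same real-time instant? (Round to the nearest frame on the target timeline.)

frame 122903

Source frame index: (0×3600 + 34×60 + 6) × 60 + 20 = 122780.
Real time: 122780 / (60000/1001) = 6145139/3000 s.
Target frame: (6145139/3000) × (60) = 6145139/50 ≈ 122902.780 → 122903.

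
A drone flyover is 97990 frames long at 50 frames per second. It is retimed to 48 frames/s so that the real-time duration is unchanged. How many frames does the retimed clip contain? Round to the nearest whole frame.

94070 frames

Frames at target rate = 97990 × (48) / (50) = 470352/5 ≈ 94070.400.
Nearest whole frame: 94070.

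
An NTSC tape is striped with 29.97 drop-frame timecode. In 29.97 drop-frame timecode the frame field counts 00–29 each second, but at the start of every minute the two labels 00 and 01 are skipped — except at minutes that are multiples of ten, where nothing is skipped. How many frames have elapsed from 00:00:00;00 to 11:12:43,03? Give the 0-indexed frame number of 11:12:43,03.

1209683

As if non-drop at 30 labels/s: (11 × 3600 + 12 × 60 + 43) × 30 + 3 = 1210893.
Minute boundaries passed: 672; those not divisible by 10: 672 − 67 = 605; dropped labels = 2 × 605 = 1210.
Actual frame index = 1210893 − 1210 = 1209683.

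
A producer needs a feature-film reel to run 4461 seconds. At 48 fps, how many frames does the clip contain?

Frames = 4461 × 48 = 214128.

214128 frames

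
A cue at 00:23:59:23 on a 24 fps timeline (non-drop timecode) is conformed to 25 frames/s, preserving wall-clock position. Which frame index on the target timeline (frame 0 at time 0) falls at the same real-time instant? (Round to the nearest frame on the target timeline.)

Source frame index: (0×3600 + 23×60 + 59) × 24 + 23 = 34559.
Real time: 34559 / (24) = 34559/24 s.
Target frame: (34559/24) × (25) = 863975/24 ≈ 35998.958 → 35999.

frame 35999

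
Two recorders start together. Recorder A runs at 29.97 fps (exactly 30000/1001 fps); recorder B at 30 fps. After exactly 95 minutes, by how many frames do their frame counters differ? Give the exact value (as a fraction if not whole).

171000/1001 frames

95 min = 5700 s.
A emits 30000/1001 × 5700 = 171000000/1001 frames; B emits 30 × 5700 = 171000.
Difference = 171000/1001 frames (≈ 170.8292); B is ahead of A.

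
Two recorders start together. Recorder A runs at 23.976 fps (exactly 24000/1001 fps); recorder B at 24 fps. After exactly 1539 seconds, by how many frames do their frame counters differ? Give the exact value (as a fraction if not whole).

A emits 24000/1001 × 1539 = 36936000/1001 frames; B emits 24 × 1539 = 36936.
Difference = 36936/1001 frames (≈ 36.8991); B is ahead of A.

36936/1001 frames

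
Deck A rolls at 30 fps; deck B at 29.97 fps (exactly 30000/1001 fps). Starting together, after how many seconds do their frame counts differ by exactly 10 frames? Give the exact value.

The gap grows by |30000/1001 − 30| = 30/1001 frames per second.
Time for a 10-frame gap: 10 ÷ (30/1001) = 1001/3 s.

1001/3 seconds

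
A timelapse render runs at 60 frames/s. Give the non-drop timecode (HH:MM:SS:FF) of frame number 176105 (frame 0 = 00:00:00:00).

176105 ÷ 60 = 2935 full seconds, remainder 5 frames.
2935 s = 0 h 48 min 55 s.
Timecode: 00:48:55:05.

00:48:55:05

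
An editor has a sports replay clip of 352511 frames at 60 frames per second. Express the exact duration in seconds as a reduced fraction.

Running time = 352511 ÷ (60) = 352511 × 1/60 = 352511/60 s.

352511/60 seconds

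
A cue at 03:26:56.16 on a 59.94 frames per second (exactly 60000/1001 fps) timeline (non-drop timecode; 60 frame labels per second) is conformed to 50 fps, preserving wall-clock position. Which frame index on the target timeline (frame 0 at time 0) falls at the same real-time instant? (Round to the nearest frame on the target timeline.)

Source frame index: (3×3600 + 26×60 + 56) × 60 + 16 = 744976.
Real time: 744976 / (60000/1001) = 46607561/3750 s.
Target frame: (46607561/3750) × (50) = 46607561/75 ≈ 621434.147 → 621434.

frame 621434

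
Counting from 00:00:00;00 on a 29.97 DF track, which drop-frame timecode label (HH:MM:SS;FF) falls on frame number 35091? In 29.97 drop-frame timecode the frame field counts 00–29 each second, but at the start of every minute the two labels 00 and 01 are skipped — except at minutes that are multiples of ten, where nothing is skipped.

00:19:30;27

Ten DF minutes hold 17982 frames, so frame 35091 lies in block 1 (frames 17982–35963) with 17109 frames into that block.
The block's first minute is 1800 frames and the rest 1798 each; 17109 frames reaches minute 9, so 1 × 18 + 9 × 2 = 36 labels have been skipped so far.
Adding those back, label number 35091 + 36 = 35127 at 30 labels/s is 1170 s + 27 f = 0 h 19 min 30 s frame 27, i.e. 00:19:30;27.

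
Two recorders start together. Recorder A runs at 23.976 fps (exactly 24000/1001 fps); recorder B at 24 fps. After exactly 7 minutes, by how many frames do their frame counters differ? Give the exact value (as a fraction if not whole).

7 min = 420 s.
A emits 24000/1001 × 420 = 1440000/143 frames; B emits 24 × 420 = 10080.
Difference = 1440/143 frames (≈ 10.0699); B is ahead of A.

1440/143 frames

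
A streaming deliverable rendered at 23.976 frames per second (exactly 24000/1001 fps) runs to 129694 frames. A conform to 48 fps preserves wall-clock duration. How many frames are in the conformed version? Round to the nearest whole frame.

259647 frames

Frames at target rate = 129694 × (48) / (24000/1001) = 64911847/250 ≈ 259647.388.
Nearest whole frame: 259647.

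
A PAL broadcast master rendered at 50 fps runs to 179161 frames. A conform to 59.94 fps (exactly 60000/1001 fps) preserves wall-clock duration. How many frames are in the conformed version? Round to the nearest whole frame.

214778 frames

Frames at target rate = 179161 × (60000/1001) / (50) = 214993200/1001 ≈ 214778.422.
Nearest whole frame: 214778.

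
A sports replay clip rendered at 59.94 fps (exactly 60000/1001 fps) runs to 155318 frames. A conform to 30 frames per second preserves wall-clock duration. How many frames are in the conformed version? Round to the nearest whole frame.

77737 frames

Frames at target rate = 155318 × (30) / (60000/1001) = 77736659/1000 ≈ 77736.659.
Nearest whole frame: 77737.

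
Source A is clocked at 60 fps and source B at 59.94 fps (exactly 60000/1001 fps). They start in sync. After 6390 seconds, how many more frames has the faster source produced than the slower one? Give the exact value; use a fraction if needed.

383400/1001 frames

A emits 60 × 6390 = 383400 frames; B emits 60000/1001 × 6390 = 383400000/1001.
Difference = 383400/1001 frames (≈ 383.0170); B is behind A.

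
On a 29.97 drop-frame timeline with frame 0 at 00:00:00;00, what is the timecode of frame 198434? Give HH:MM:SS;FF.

Ten DF minutes hold 17982 frames, so frame 198434 lies in block 11 (frames 197802–215783) with 632 frames into that block.
The block's first minute is 1800 frames and the rest 1798 each; 632 frames reaches minute 0, so 11 × 18 + 0 × 2 = 198 labels have been skipped so far.
Adding those back, label number 198434 + 198 = 198632 at 30 labels/s is 6621 s + 2 f = 1 h 50 min 21 s frame 2, i.e. 01:50:21;02.

01:50:21;02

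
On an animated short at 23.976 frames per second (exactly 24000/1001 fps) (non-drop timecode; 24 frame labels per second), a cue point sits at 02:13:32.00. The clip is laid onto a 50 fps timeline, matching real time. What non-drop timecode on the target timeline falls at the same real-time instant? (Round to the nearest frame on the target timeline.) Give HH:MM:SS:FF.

02:13:40:01

Source frame index: (2×3600 + 13×60 + 32) × 24 + 0 = 192288.
Real time: 192288 / (24000/1001) = 2005003/250 s.
Target frame: (2005003/250) × (50) = 2005003/5 ≈ 401000.600 → 401001.
At 50 labels/s: frame 401001 → 02:13:40:01.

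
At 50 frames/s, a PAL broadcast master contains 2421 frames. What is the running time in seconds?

48.42 seconds

Running time = 2421 / (50) = 48.42 s.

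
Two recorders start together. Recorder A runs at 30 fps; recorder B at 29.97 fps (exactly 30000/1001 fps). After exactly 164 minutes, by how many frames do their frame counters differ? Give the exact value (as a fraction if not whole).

164 min = 9840 s.
A emits 30 × 9840 = 295200 frames; B emits 30000/1001 × 9840 = 295200000/1001.
Difference = 295200/1001 frames (≈ 294.9051); B is behind A.

295200/1001 frames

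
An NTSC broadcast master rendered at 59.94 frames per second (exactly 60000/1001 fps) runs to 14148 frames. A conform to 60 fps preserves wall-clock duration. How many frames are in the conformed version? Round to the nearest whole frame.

Frames at target rate = 14148 × (60) / (60000/1001) = 3540537/250 ≈ 14162.148.
Nearest whole frame: 14162.

14162 frames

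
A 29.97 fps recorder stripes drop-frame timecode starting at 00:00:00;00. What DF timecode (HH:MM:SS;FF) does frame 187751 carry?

Each 10-minute DF block holds 10 × 60 × 30 − 9 × 2 = 17982 frames. 187751 ÷ 17982 → 10 full blocks, remainder 7931.
Within the partial block the first minute is 1800 frames and each further minute 1798, so 4 further minute boundaries passed. Total skipped labels = 18 × 10 + 2 × 4 = 188.
Non-drop label index = 187751 + 188 = 187939; at 30 labels/s that is 01:44:24:19, i.e. DF 01:44:24;19.

01:44:24;19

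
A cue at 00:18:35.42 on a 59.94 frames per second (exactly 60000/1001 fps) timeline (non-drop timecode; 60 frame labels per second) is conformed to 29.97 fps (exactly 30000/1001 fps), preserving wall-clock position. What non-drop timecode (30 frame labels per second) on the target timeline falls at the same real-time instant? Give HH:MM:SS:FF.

00:18:35:21

Source frame index: (0×3600 + 18×60 + 35) × 60 + 42 = 66942.
Real time: 66942 / (60000/1001) = 11168157/10000 s.
Target frame: (11168157/10000) × (30000/1001) = 33471.
At 30 labels/s: frame 33471 → 00:18:35:21.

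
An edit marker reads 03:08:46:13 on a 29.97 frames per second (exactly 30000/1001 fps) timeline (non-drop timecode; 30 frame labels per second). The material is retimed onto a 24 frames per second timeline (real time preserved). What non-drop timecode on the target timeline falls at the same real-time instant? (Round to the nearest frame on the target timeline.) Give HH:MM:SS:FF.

03:08:57:18

Source frame index: (3×3600 + 8×60 + 46) × 30 + 13 = 339793.
Real time: 339793 / (30000/1001) = 340132793/30000 s.
Target frame: (340132793/30000) × (24) = 340132793/1250 ≈ 272106.234 → 272106.
At 24 labels/s: frame 272106 → 03:08:57:18.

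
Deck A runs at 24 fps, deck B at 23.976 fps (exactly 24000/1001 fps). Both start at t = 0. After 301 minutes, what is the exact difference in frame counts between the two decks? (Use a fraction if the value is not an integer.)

301 min = 18060 s.
A emits 24 × 18060 = 433440 frames; B emits 24000/1001 × 18060 = 61920000/143.
Difference = 61920/143 frames (≈ 433.0070); B is behind A.

61920/143 frames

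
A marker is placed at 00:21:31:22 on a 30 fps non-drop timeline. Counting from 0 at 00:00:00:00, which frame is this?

Total seconds to the label: (0 × 3600 + 21 × 60 + 31) = 1291.
Frame index = 1291 × 30 + 22 = 38752.

38752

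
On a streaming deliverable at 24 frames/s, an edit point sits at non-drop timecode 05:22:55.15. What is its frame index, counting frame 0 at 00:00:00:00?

Total seconds to the label: (5 × 3600 + 22 × 60 + 55) = 19375.
Frame index = 19375 × 24 + 15 = 465015.

frame 465015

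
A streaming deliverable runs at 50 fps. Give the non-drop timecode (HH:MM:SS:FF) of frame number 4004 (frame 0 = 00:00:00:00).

4004 ÷ 50 = 80 full seconds, remainder 4 frames.
80 s = 0 h 1 min 20 s.
Timecode: 00:01:20:04.

00:01:20:04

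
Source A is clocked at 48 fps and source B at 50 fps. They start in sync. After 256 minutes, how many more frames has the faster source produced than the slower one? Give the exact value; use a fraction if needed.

256 min = 15360 s.
A emits 48 × 15360 = 737280 frames; B emits 50 × 15360 = 768000.
Difference = 30720 frames; B is ahead of A.

30720 frames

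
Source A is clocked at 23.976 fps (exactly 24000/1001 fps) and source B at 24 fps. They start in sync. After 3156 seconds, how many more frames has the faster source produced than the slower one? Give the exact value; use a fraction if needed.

75744/1001 frames

A emits 24000/1001 × 3156 = 75744000/1001 frames; B emits 24 × 3156 = 75744.
Difference = 75744/1001 frames (≈ 75.6683); B is ahead of A.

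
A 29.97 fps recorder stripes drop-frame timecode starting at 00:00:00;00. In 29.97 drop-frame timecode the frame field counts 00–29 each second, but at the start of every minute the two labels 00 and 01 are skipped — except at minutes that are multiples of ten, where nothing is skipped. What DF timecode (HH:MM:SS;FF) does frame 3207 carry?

00:01:46;29

Each 10-minute DF block holds 10 × 60 × 30 − 9 × 2 = 17982 frames. 3207 ÷ 17982 → 0 full blocks, remainder 3207.
Within the partial block the first minute is 1800 frames and each further minute 1798, so 1 further minute boundary passed. Total skipped labels = 18 × 0 + 2 × 1 = 2.
Non-drop label index = 3207 + 2 = 3209; at 30 labels/s that is 00:01:46:29, i.e. DF 00:01:46;29.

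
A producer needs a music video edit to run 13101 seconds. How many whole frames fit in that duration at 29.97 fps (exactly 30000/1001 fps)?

Frames = 13101 × 30000/1001 = 35730000/91 ≈ 392637.3626.
Complete frames: 392637.

392637 frames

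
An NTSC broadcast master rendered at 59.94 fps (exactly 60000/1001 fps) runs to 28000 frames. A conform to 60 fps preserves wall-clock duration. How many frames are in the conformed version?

28028 frames

Target frames = source frames × (target rate / source rate) = 28000 × (60)/(60000/1001) = 28000 × 1001/1000 = 28028.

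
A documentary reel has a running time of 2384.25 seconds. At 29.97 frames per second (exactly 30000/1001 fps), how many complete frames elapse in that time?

71456 frames

Frames = 2384.25 × 30000/1001 = 6502500/91 ≈ 71456.0440.
Complete frames: 71456.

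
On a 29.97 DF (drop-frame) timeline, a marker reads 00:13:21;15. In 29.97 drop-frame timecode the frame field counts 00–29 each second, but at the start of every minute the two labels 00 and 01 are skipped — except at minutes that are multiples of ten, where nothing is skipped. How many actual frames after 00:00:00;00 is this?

Complete 10-minute blocks: 1, each 17982 frames → 17982.
Remaining 3 whole minutes in the current block: 1800 + 2 × 1798 = 5396 frames.
Within the current minute: 21 × 30 + 15 − 2 = 643 (labels ;00/;01 skipped at this minute). Total = 17982 + 5396 + 643 = 24021.

24021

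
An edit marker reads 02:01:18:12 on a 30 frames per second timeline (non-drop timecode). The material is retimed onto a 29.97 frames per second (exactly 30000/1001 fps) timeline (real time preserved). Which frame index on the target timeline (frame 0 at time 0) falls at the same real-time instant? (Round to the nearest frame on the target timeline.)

Source frame index: (2×3600 + 1×60 + 18) × 30 + 12 = 218352.
Real time: 218352 / (30) = 36392/5 s.
Target frame: (36392/5) × (30000/1001) = 218352000/1001 ≈ 218133.866 → 218134.

frame 218134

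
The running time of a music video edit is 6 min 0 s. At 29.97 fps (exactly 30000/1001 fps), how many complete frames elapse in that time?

10789 frames

6 min 0 s = 360 s.
Frames = 360 × 30000/1001 = 10800000/1001 ≈ 10789.2108.
Complete frames: 10789.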